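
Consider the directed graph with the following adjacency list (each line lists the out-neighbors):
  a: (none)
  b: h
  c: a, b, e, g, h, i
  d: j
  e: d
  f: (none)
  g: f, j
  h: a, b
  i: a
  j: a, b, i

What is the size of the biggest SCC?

2

{b, h} are all mutually reachable — one SCC of size 2.
{f} is an SCC by itself.
{j} is an SCC by itself.
{d} is an SCC by itself.
{i} is an SCC by itself.
(and 4 more singleton SCCs)
The largest has 2 vertices.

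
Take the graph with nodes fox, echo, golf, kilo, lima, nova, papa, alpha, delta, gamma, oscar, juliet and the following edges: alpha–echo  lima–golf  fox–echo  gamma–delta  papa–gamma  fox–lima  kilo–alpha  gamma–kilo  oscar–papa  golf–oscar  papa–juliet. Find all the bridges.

delta-gamma, juliet-papa

The edges on the cycle fox-lima-golf-oscar-papa-gamma-kilo-alpha-echo-fox are not bridges since each lies on that cycle.
But removing juliet–papa disconnects juliet from papa; removing delta–gamma disconnects delta from gamma — these are bridges.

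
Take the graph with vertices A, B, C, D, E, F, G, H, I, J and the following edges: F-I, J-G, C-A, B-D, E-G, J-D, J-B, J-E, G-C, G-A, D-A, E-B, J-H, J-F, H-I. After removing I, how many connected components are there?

1

With I gone, the remaining components are: {A, B, C, D, E, F, G, H, J}.
That is 1 component.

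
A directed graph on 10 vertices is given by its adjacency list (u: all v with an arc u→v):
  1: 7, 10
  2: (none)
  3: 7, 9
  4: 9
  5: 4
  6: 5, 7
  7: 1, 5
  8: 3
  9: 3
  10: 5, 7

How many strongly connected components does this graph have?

4

{1, 3, 4, 5, 7, 9, 10} are all mutually reachable — one SCC of size 7.
{8} is an SCC by itself.
{6} is an SCC by itself.
{2} is an SCC by itself.
That gives 4 strongly connected components.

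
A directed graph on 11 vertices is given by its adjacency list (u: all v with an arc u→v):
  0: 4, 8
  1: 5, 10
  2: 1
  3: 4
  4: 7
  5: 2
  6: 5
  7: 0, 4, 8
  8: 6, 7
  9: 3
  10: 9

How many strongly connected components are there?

1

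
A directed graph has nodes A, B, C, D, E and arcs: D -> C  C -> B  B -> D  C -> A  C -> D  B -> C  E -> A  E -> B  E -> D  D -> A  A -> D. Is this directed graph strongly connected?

No

There is no directed path from C to E, so the graph is not strongly connected.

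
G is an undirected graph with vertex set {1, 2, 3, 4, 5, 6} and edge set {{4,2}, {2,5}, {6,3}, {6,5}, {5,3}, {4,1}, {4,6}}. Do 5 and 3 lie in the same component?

From 5 we can reach 1, 2, 3, 4, 5, 6, which includes 3.

Yes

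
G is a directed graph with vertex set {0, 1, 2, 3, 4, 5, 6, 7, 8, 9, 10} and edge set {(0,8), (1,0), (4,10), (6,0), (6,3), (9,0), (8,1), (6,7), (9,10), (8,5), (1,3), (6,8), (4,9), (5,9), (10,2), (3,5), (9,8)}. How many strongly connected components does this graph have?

6

{0, 1, 3, 5, 8, 9} are all mutually reachable — one SCC of size 6.
{2} is an SCC by itself.
{7} is an SCC by itself.
{4} is an SCC by itself.
{6} is an SCC by itself.
(and 1 more singleton SCC)
That gives 6 strongly connected components.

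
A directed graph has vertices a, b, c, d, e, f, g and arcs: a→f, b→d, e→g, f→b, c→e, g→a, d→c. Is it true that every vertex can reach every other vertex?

Yes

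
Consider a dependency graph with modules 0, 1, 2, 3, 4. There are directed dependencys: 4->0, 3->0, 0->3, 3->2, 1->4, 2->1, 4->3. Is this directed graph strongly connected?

From 2 we can reach every vertex (0, 1, 2, 3, 4), and every vertex can reach 2 (0, 1, 2, 3, 4). So the whole graph is one strongly connected component.

Yes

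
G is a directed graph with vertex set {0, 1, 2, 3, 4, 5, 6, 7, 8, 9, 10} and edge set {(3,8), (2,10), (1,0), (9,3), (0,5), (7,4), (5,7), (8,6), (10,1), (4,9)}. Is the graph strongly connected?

There is no directed path from 4 to 0, so the graph is not strongly connected.

No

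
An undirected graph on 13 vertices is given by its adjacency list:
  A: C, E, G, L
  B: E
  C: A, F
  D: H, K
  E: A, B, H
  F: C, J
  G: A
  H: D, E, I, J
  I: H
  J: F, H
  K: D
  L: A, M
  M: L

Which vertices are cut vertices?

A, D, E, H, L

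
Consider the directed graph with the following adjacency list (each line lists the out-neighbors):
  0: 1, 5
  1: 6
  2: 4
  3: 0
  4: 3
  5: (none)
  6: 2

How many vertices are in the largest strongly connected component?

{0, 1, 2, 3, 4, 6} are all mutually reachable — one SCC of size 6.
{5} is an SCC by itself.
The largest has 6 vertices.

6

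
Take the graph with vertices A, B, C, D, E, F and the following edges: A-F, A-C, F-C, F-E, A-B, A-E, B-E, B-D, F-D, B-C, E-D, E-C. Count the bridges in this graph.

The edges on the cycle A-F-C-E-B-A are not bridges since each lies on that cycle.
Every edge lies on some cycle, so there are no bridges.

0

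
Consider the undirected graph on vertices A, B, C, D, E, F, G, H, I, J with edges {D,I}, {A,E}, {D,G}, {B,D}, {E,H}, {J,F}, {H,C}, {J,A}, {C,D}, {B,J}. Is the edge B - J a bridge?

No

After removing B - J, the path B-D-C-H-E-A-J still connects them, so the edge is not a bridge.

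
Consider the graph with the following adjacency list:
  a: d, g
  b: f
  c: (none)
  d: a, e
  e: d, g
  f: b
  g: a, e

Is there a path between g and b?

The component containing g is {a, d, e, g}, and b is not in it.

No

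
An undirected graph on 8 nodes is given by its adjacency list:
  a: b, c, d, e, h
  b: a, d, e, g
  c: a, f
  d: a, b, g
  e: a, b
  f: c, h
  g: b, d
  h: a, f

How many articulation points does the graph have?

Removing a increases the component count from 1 to 2, so a is a cut vertex.
By contrast removing g leaves 1 component; it is not a cut vertex. No other vertex is a cut vertex either.

1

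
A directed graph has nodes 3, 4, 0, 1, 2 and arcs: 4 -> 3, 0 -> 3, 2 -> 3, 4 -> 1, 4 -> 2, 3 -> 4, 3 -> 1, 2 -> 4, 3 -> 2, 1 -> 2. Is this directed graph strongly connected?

No

There is no directed path from 4 to 0, so the graph is not strongly connected.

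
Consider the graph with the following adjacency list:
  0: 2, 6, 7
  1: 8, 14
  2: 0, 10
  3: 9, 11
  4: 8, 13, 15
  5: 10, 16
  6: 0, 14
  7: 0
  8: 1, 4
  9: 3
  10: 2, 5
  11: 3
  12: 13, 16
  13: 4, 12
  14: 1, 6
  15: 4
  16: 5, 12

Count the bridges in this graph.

4

The edges on the cycle 8-4-13-12-16-5-10-2-0-6-14-1-8 are not bridges since each lies on that cycle.
But removing 9-3 disconnects 9 from 3; removing 0-7 disconnects 0 from 7; removing 4-15 disconnects 4 from 15; removing 11-3 disconnects 11 from 3 — these are bridges.
That makes 4 bridges.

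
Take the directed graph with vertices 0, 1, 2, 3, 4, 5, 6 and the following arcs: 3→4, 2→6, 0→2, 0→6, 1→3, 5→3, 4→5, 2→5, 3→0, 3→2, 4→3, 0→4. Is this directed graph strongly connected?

No

There is no directed path from 3 to 1, so the graph is not strongly connected.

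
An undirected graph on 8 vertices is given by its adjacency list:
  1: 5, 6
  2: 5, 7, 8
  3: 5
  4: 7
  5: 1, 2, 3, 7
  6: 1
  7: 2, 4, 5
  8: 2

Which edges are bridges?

1-5, 1-6, 2-8, 3-5, 4-7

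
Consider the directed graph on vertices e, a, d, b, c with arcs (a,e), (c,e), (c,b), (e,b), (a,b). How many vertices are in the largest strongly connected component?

{a} is an SCC by itself.
{d} is an SCC by itself.
{b} is an SCC by itself.
{c} is an SCC by itself.
{e} is an SCC by itself.
The largest has 1 vertex.

1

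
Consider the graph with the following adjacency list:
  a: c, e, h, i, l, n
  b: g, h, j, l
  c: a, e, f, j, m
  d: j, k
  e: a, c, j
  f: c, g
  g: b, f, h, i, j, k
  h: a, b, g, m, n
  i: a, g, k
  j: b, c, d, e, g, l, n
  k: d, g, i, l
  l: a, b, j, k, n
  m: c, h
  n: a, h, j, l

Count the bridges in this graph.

0

The edges on the cycle k-g-h-n-a-i-k are not bridges since each lies on that cycle.
Every edge lies on some cycle, so there are no bridges.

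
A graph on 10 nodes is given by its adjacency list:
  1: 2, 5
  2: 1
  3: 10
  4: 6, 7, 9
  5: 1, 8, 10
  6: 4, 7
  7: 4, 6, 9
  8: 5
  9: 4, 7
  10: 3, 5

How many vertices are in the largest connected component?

Starting from 4 we can reach 4, 6, 7, 9. That is one component of size 4.
Starting from 1 we can reach 1, 2, 3, 5, 8, 10. That is one component of size 6.
The largest has 6 vertices.

6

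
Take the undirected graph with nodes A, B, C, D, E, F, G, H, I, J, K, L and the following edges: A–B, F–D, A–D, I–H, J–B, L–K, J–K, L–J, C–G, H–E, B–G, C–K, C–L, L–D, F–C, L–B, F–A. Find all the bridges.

The edges on the cycle F-A-B-J-L-C-F are not bridges since each lies on that cycle.
But removing H–E disconnects H from E; removing I–H disconnects I from H — these are bridges.

E-H, H-I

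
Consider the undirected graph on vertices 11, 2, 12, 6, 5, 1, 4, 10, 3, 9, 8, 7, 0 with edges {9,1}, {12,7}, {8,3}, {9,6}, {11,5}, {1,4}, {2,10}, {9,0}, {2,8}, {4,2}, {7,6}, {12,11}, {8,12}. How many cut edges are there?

5

The edges on the cycle 9-1-4-2-8-12-7-6-9 are not bridges since each lies on that cycle.
But removing 3 - 8 disconnects 3 from 8; removing 11 - 5 disconnects 11 from 5; removing 10 - 2 disconnects 10 from 2; removing 11 - 12 disconnects 11 from 12 — these are bridges.
In total 5 edges are bridges.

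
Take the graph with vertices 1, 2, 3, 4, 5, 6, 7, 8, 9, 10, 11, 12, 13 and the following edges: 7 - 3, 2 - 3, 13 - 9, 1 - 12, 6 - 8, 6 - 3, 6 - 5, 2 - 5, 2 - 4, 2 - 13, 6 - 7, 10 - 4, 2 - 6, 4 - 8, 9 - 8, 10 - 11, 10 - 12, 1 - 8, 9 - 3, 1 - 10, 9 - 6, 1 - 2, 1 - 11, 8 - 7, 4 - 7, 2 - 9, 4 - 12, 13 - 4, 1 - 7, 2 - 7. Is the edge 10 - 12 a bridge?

After removing 10 - 12, the path 10-1-12 still connects them, so the edge is not a bridge.

No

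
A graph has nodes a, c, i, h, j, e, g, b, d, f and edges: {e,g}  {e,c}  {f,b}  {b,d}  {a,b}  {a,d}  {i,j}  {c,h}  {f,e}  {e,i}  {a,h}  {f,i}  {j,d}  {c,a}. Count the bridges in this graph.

1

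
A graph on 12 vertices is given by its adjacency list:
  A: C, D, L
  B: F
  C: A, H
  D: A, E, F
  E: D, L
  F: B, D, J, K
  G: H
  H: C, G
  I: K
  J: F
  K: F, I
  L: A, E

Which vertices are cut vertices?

A, C, D, F, H, K

Removing A increases the component count from 1 to 2, so A is a cut vertex.
Removing C increases the component count from 1 to 2, so C is a cut vertex.
Removing D increases the component count from 1 to 2, so D is a cut vertex.
Likewise F, H, K are cut vertices.
By contrast removing L leaves 1 component; it is not a cut vertex. No other vertex is a cut vertex either.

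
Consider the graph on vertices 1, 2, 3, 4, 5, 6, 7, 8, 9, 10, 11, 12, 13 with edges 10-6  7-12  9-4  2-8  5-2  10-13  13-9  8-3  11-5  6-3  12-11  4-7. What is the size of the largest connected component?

12

1 is isolated — a component by itself.
Starting from 2 we can reach 2, 3, 4, 5, 6, 7, 8, 9, 10, 11, 12, 13. That is one component of size 12.
The largest has 12 vertices.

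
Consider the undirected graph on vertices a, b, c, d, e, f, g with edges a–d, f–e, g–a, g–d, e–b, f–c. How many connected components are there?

Starting from a we can reach a, d, g. That is one component of size 3.
Starting from b we can reach b, c, e, f. That is one component of size 4.
Total: 2 components.

2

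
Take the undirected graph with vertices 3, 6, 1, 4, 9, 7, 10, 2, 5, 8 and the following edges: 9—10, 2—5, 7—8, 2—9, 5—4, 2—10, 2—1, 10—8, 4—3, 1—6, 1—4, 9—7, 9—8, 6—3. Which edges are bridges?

The edges on the cycle 1-6-3-4-1 are not bridges since each lies on that cycle.
Every edge lies on some cycle, so there are no bridges.

none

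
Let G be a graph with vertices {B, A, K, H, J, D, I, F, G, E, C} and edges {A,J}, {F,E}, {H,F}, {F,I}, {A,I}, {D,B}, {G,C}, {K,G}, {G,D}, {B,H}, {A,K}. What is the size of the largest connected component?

Starting from A we can reach A, B, C, D, E, F, G, H, I, J, K. That is one component of size 11.
The largest has 11 vertices.

11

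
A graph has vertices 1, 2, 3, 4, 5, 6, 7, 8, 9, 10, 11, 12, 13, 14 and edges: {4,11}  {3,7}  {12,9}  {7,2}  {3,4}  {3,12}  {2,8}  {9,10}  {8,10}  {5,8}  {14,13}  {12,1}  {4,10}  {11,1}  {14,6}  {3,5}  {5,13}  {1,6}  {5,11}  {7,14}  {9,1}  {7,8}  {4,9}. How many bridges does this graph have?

0

The edges on the cycle 3-7-2-8-10-4-3 are not bridges since each lies on that cycle.
Every edge lies on some cycle, so there are no bridges.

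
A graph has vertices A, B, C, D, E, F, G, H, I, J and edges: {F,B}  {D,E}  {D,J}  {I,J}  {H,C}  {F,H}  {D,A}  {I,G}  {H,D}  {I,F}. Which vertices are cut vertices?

D, F, H, I

Removing D increases the component count from 1 to 3, so D is a cut vertex.
Removing F increases the component count from 1 to 2, so F is a cut vertex.
Removing H increases the component count from 1 to 2, so H is a cut vertex.
Likewise I is a cut vertex.
By contrast removing G leaves 1 component; it is not a cut vertex. No other vertex is a cut vertex either.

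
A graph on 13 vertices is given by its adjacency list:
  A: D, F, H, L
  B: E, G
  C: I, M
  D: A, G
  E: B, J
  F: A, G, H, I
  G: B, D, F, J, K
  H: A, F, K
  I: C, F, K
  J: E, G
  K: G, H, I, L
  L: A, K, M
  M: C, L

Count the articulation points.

1

Removing G increases the component count from 1 to 2, so G is a cut vertex.
By contrast removing E leaves 1 component; it is not a cut vertex. No other vertex is a cut vertex either.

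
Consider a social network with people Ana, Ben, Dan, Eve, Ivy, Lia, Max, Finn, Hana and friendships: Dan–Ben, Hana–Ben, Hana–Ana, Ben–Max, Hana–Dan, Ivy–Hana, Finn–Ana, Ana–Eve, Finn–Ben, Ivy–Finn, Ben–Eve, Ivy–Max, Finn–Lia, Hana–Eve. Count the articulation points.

Removing Finn increases the component count from 1 to 2, so Finn is a cut vertex.
By contrast removing Dan leaves 1 component; it is not a cut vertex. No other vertex is a cut vertex either.

1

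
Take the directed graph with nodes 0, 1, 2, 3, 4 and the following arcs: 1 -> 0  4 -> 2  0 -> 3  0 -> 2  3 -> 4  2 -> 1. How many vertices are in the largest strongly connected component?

{0, 1, 2, 3, 4} are all mutually reachable — one SCC of size 5.
The largest has 5 vertices.

5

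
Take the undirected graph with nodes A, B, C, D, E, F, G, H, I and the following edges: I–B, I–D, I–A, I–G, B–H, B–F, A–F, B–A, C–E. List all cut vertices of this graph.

B, I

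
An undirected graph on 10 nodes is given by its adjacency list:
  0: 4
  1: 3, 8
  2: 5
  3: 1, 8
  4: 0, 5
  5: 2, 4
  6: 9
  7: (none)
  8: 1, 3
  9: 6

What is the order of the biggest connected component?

7 is isolated — a component by itself.
Starting from 6 we can reach 6, 9. That is one component of size 2.
Starting from 1 we can reach 1, 3, 8. That is one component of size 3.
Starting from 0 we can reach 0, 2, 4, 5. That is one component of size 4.
The largest has 4 vertices.

4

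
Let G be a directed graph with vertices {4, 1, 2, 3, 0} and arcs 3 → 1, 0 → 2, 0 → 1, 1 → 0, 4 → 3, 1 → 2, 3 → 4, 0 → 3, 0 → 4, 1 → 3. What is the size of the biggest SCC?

4

{0, 1, 3, 4} are all mutually reachable — one SCC of size 4.
{2} is an SCC by itself.
The largest has 4 vertices.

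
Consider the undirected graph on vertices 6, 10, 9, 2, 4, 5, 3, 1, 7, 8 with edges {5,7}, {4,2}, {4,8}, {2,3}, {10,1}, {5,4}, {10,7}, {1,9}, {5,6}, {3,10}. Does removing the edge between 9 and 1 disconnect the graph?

Yes

Removing 9-1 leaves no path between 9 and 1: the component count goes from 1 to 2. So it is a bridge.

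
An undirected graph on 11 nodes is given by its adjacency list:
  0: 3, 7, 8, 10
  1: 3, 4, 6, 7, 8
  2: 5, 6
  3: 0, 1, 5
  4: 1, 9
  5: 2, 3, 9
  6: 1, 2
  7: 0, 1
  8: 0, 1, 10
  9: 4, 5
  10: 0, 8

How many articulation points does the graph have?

0

Removing 0, for instance, still leaves 1 component. No single vertex removal increases the component count — the graph has no articulation points.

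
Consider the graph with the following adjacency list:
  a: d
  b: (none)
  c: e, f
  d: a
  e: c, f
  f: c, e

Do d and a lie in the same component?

Yes

From d we can reach a, d, which includes a.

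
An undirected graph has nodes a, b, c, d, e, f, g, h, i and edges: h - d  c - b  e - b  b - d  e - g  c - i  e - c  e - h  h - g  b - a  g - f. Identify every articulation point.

b, c, g

Removing b increases the component count from 1 to 2, so b is a cut vertex.
Removing c increases the component count from 1 to 2, so c is a cut vertex.
Removing g increases the component count from 1 to 2, so g is a cut vertex.
By contrast removing h leaves 1 component; it is not a cut vertex. No other vertex is a cut vertex either.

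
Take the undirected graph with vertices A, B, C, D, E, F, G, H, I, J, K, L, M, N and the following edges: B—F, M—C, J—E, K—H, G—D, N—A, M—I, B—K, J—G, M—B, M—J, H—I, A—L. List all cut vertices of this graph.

A, B, G, J, M

Removing A increases the component count from 2 to 3, so A is a cut vertex.
Removing B increases the component count from 2 to 3, so B is a cut vertex.
Removing G increases the component count from 2 to 3, so G is a cut vertex.
Likewise J, M are cut vertices.
By contrast removing N leaves 2 components; it is not a cut vertex. No other vertex is a cut vertex either.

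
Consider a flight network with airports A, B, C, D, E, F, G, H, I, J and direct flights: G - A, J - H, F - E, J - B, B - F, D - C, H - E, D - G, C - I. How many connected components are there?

2

Starting from B we can reach B, E, F, H, J. That is one component of size 5.
Starting from A we can reach A, C, D, G, I. That is one component of size 5.
Total: 2 components.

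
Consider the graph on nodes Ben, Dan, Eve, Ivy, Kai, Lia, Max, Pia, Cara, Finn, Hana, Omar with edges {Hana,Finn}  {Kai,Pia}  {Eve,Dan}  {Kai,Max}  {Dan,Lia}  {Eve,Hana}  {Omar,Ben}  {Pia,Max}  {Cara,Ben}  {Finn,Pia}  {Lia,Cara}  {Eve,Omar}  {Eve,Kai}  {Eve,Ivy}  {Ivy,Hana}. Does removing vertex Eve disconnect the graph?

Yes

Deleting Eve raises the number of components from 1 to 2, so Eve is a cut vertex.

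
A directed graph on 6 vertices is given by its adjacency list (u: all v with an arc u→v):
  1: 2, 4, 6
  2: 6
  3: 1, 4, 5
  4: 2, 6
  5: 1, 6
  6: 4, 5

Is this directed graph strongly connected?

No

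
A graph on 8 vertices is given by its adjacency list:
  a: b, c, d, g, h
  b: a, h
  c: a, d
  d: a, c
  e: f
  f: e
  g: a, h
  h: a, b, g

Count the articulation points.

1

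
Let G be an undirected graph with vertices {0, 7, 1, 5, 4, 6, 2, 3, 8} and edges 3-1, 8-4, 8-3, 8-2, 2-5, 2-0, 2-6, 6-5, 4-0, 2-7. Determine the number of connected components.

1

Starting from 0 we can reach 0, 1, 2, 3, 4, 5, 6, 7, 8. That is one component of size 9.
Total: 1 component.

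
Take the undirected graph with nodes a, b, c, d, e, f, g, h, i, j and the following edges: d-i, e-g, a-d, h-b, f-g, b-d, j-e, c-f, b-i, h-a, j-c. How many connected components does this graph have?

Starting from a we can reach a, b, d, h, i. That is one component of size 5.
Starting from c we can reach c, e, f, g, j. That is one component of size 5.
Total: 2 components.

2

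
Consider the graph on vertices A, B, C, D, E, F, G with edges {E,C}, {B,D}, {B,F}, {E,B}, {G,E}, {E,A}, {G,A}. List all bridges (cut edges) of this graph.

B-D, B-E, B-F, C-E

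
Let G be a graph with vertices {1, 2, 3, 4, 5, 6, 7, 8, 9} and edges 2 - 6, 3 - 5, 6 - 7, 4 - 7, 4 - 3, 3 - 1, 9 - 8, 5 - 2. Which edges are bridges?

1-3, 8-9

The edges on the cycle 4-3-5-2-6-7-4 are not bridges since each lies on that cycle.
But removing 3 - 1 disconnects 3 from 1; removing 8 - 9 disconnects 8 from 9 — these are bridges.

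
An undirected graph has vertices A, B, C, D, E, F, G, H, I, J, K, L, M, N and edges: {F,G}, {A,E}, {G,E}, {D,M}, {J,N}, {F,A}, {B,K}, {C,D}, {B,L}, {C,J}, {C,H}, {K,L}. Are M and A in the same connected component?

No

The component containing M is {C, D, H, J, M, N}, and A is not in it.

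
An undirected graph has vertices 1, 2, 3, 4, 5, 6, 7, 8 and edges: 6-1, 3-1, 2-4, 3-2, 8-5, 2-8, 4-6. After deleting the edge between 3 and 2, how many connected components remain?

2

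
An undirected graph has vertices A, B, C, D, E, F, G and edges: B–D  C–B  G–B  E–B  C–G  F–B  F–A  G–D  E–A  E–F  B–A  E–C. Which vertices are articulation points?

none

Removing B, for instance, still leaves 1 component. No single vertex removal increases the component count — the graph has no articulation points.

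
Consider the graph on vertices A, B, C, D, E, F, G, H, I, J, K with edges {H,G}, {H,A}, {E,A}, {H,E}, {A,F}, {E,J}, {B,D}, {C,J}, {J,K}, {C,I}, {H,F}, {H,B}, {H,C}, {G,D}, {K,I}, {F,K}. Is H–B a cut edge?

No

After removing H–B, the path H-G-D-B still connects them, so the edge is not a bridge.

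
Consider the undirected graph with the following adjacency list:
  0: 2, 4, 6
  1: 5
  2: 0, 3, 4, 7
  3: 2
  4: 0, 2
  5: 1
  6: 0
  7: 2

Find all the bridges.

The edges on the cycle 4-0-2-4 are not bridges since each lies on that cycle.
But removing 2-3 disconnects 2 from 3; removing 1-5 disconnects 1 from 5; removing 0-6 disconnects 0 from 6; removing 2-7 disconnects 2 from 7 — these are bridges.

0-6, 1-5, 2-3, 2-7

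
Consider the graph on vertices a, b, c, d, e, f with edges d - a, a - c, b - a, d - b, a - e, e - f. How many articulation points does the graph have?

2

Removing a increases the component count from 1 to 3, so a is a cut vertex.
Removing e increases the component count from 1 to 2, so e is a cut vertex.
By contrast removing f leaves 1 component; it is not a cut vertex. No other vertex is a cut vertex either.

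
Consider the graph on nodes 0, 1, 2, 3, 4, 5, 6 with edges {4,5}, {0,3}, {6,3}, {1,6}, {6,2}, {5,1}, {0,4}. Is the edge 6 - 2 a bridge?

Removing 6 - 2 leaves no path between 6 and 2: the component count goes from 1 to 2. So it is a bridge.

Yes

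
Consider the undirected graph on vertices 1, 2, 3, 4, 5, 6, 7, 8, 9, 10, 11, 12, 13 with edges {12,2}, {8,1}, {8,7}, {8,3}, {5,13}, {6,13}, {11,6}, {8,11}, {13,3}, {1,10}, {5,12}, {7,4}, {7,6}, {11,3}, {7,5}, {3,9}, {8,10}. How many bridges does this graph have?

The edges on the cycle 8-7-5-13-3-11-8 are not bridges since each lies on that cycle.
But removing 9-3 disconnects 9 from 3; removing 2-12 disconnects 2 from 12; removing 7-4 disconnects 7 from 4; removing 5-12 disconnects 5 from 12 — these are bridges.
That makes 4 bridges.

4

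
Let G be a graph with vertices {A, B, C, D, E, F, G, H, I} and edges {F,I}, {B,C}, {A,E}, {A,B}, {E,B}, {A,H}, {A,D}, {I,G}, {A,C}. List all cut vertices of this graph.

A, I

Removing A increases the component count from 2 to 4, so A is a cut vertex.
Removing I increases the component count from 2 to 3, so I is a cut vertex.
By contrast removing C leaves 2 components; it is not a cut vertex. No other vertex is a cut vertex either.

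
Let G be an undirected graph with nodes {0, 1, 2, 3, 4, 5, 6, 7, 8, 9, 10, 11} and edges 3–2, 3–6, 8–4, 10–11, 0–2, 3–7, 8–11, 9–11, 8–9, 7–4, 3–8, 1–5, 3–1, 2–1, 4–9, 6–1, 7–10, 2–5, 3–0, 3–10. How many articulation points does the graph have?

Removing 3 increases the component count from 1 to 2, so 3 is a cut vertex.
By contrast removing 5 leaves 1 component; it is not a cut vertex. No other vertex is a cut vertex either.

1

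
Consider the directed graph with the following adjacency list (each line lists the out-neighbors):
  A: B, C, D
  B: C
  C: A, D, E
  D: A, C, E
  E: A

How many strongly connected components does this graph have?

1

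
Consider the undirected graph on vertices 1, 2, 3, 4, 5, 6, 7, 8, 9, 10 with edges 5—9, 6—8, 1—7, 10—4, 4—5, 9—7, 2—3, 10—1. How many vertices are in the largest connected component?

Starting from 6 we can reach 6, 8. That is one component of size 2.
Starting from 2 we can reach 2, 3. That is one component of size 2.
Starting from 1 we can reach 1, 4, 5, 7, 9, 10. That is one component of size 6.
The largest has 6 vertices.

6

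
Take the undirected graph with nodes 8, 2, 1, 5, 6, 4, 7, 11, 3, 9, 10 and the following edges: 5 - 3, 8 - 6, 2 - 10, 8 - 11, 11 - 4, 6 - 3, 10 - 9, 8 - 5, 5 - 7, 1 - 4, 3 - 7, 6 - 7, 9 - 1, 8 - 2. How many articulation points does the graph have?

1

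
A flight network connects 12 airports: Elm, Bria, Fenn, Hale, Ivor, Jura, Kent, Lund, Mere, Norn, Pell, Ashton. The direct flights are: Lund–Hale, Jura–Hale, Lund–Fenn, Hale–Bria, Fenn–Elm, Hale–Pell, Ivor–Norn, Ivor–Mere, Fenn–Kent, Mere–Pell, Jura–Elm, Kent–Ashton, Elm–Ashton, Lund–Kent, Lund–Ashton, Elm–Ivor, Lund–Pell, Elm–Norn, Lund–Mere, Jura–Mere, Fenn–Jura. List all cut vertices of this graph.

Hale

Removing Hale increases the component count from 1 to 2, so Hale is a cut vertex.
By contrast removing Ivor leaves 1 component; it is not a cut vertex. No other vertex is a cut vertex either.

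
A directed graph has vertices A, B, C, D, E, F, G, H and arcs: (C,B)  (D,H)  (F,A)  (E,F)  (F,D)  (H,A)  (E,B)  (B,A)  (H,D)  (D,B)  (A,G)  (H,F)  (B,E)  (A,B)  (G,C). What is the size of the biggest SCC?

8

{A, B, C, D, E, F, G, H} are all mutually reachable — one SCC of size 8.
The largest has 8 vertices.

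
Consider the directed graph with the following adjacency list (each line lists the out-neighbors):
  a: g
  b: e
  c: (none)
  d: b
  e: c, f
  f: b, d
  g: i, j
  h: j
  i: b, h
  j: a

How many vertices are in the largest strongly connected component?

{a, g, h, i, j} are all mutually reachable — one SCC of size 5.
{b, d, e, f} are all mutually reachable — one SCC of size 4.
{c} is an SCC by itself.
The largest has 5 vertices.

5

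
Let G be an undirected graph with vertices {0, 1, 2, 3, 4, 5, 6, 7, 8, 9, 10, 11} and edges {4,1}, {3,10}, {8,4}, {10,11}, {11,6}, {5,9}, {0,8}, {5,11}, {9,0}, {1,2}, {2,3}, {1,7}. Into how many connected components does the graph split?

Starting from 0 we can reach 0, 1, 2, 3, 4, 5, 6, 7, 8, 9, 10, 11. That is one component of size 12.
Total: 1 component.

1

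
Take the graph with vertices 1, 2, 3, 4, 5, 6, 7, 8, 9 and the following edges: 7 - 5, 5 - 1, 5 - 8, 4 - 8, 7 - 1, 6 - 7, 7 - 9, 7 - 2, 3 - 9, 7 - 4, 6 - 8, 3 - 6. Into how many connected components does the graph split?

1

Starting from 1 we can reach 1, 2, 3, 4, 5, 6, 7, 8, 9. That is one component of size 9.
Total: 1 component.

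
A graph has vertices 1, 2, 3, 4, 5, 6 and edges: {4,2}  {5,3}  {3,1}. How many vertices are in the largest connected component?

6 is isolated — a component by itself.
Starting from 2 we can reach 2, 4. That is one component of size 2.
Starting from 1 we can reach 1, 3, 5. That is one component of size 3.
The largest has 3 vertices.

3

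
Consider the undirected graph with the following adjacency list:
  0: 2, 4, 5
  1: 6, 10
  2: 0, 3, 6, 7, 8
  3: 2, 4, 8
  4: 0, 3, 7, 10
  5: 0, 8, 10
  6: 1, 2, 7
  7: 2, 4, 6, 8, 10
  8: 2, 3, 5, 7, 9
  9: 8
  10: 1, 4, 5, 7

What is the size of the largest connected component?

Starting from 0 we can reach 0, 1, 2, 3, 4, 5, 6, 7, 8, 9, 10. That is one component of size 11.
The largest has 11 vertices.

11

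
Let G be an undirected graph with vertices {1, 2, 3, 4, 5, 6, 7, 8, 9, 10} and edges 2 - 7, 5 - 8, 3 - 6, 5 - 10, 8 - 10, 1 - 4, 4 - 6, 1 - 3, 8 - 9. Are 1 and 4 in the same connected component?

Yes

From 1 we can reach 1, 3, 4, 6, which includes 4.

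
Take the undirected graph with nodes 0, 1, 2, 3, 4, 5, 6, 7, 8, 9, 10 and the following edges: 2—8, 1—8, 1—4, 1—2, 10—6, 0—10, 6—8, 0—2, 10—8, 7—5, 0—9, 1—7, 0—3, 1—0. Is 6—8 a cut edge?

After removing 6—8, the path 6-10-8 still connects them, so the edge is not a bridge.

No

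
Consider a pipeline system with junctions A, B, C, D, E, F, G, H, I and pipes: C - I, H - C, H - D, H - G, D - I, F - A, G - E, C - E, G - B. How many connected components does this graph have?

2

Starting from A we can reach A, F. That is one component of size 2.
Starting from B we can reach B, C, D, E, G, H, I. That is one component of size 7.
Total: 2 components.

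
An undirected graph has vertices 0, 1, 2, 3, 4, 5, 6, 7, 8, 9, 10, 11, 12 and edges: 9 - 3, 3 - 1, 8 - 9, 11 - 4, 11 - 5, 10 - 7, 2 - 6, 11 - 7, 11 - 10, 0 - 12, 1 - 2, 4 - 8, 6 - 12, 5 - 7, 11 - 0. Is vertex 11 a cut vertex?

Deleting 11 raises the number of components from 1 to 2, so 11 is a cut vertex.

Yes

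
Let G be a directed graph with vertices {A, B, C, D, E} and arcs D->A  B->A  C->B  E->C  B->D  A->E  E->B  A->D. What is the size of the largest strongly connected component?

5

{A, B, C, D, E} are all mutually reachable — one SCC of size 5.
The largest has 5 vertices.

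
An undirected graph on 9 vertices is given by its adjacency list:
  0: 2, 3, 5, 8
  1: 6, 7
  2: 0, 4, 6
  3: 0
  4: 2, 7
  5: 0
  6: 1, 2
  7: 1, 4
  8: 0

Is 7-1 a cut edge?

No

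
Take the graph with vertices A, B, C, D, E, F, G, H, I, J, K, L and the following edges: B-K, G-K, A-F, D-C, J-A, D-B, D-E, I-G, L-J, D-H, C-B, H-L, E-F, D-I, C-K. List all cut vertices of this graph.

D

Removing D increases the component count from 1 to 2, so D is a cut vertex.
By contrast removing F leaves 1 component; it is not a cut vertex. No other vertex is a cut vertex either.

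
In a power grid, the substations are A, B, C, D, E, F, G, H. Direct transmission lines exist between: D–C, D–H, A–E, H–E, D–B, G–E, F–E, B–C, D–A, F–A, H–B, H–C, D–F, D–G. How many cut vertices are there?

Removing E, for instance, still leaves 1 component. No single vertex removal increases the component count — the graph has no articulation points.

0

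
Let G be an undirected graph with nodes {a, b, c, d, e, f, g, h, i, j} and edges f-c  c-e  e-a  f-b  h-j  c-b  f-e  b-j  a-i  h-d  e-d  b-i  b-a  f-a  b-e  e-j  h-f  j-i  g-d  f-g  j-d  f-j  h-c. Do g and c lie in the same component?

Yes

From g we can reach a, b, c, d, e, f, g, h, i, j, which includes c.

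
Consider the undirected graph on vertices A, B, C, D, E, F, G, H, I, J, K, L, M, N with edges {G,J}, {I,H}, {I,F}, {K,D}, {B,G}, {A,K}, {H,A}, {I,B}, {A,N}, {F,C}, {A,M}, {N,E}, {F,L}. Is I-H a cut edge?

Yes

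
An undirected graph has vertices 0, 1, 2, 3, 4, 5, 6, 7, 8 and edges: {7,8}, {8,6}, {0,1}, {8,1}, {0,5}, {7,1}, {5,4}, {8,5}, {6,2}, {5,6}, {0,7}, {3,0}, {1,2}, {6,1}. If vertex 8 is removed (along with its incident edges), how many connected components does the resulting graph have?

With 8 gone, the remaining components are: {0, 1, 2, 3, 4, 5, 6, 7}.
That is 1 component.

1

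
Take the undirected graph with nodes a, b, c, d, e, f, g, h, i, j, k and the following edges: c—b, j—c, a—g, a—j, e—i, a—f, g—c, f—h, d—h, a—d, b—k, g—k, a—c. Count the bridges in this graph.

The edges on the cycle a-j-c-a are not bridges since each lies on that cycle.
But removing e—i disconnects e from i — this is a bridge.

1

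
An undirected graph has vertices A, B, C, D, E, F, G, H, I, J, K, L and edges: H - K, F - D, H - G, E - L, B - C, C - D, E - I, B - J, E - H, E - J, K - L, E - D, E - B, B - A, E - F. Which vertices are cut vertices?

B, E, H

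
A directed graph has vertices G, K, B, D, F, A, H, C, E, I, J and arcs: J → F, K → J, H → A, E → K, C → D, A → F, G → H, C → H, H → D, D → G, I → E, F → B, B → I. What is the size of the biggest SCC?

6

{B, E, F, I, J, K} are all mutually reachable — one SCC of size 6.
{D, G, H} are all mutually reachable — one SCC of size 3.
{A} is an SCC by itself.
{C} is an SCC by itself.
The largest has 6 vertices.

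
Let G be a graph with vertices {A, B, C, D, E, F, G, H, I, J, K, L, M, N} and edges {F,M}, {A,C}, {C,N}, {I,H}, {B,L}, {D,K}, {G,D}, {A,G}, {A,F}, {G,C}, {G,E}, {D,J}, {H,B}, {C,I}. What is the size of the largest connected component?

Starting from A we can reach A, B, C, D, E, F, G, H, I, J, K, L, M, N. That is one component of size 14.
The largest has 14 vertices.

14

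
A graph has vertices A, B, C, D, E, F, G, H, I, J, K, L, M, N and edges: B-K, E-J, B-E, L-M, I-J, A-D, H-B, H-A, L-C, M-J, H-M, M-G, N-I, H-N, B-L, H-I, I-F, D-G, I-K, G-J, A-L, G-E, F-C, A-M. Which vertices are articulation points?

none

Removing F, for instance, still leaves 1 component. No single vertex removal increases the component count — the graph has no articulation points.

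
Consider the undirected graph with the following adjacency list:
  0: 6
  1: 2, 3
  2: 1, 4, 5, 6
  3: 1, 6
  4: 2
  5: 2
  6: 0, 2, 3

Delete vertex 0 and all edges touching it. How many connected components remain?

1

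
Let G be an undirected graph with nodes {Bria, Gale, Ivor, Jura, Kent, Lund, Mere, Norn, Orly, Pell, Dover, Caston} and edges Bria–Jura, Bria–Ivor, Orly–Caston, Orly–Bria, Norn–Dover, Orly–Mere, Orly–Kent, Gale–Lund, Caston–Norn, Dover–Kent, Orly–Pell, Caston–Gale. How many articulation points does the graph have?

4

Removing Bria increases the component count from 1 to 3, so Bria is a cut vertex.
Removing Gale increases the component count from 1 to 2, so Gale is a cut vertex.
Removing Orly increases the component count from 1 to 4, so Orly is a cut vertex.
Likewise Caston is a cut vertex.
By contrast removing Mere leaves 1 component; it is not a cut vertex. No other vertex is a cut vertex either.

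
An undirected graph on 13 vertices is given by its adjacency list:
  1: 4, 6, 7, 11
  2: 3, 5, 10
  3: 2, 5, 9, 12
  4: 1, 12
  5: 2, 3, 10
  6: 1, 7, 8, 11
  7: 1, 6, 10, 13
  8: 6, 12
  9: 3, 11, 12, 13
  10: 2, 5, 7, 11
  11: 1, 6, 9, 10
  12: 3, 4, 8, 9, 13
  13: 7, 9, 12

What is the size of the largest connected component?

13

Starting from 1 we can reach 1, 2, 3, 4, 5, 6, 7, 8, 9, 10, 11, 12, 13. That is one component of size 13.
The largest has 13 vertices.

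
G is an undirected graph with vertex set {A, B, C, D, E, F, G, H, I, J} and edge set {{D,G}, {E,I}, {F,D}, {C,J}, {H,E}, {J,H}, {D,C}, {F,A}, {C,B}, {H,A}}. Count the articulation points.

Removing C increases the component count from 1 to 2, so C is a cut vertex.
Removing D increases the component count from 1 to 2, so D is a cut vertex.
Removing E increases the component count from 1 to 2, so E is a cut vertex.
Likewise H is a cut vertex.
By contrast removing B leaves 1 component; it is not a cut vertex. No other vertex is a cut vertex either.

4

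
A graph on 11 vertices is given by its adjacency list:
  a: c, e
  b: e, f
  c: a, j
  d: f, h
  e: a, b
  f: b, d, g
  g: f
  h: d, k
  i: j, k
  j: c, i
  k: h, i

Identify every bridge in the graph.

The edges on the cycle f-d-h-k-i-j-c-a-e-b-f are not bridges since each lies on that cycle.
But removing f-g disconnects f from g — this is a bridge.

f-g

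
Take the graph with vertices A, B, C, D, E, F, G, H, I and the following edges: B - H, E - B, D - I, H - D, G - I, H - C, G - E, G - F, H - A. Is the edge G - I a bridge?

After removing G - I, the path G-E-B-H-D-I still connects them, so the edge is not a bridge.

No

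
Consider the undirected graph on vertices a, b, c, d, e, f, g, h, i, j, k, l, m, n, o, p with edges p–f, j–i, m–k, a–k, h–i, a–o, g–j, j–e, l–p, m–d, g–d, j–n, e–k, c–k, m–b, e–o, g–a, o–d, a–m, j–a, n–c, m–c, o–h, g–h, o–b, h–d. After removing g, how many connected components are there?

With g gone, the remaining components are: {f, l, p}; {a, b, c, d, e, h, i, j, k, m, n, o}.
That is 2 components.

2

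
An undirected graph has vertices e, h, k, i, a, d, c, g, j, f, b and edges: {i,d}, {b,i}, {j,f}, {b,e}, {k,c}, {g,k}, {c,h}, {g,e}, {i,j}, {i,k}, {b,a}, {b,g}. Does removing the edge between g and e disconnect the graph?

After removing g - e, the path g-b-e still connects them, so the edge is not a bridge.

No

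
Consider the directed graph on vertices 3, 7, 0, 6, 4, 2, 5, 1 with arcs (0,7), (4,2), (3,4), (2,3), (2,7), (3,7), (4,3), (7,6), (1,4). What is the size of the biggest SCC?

{2, 3, 4} are all mutually reachable — one SCC of size 3.
{7} is an SCC by itself.
{5} is an SCC by itself.
{1} is an SCC by itself.
{6} is an SCC by itself.
(and 1 more singleton SCC)
The largest has 3 vertices.

3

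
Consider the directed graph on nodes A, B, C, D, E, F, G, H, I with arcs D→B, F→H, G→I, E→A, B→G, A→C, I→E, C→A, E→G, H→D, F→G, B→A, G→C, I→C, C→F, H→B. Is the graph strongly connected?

From B we can reach every vertex (A, B, C, D, E, F, G, H, I), and every vertex can reach B (A, B, C, D, E, F, G, H, I). So the whole graph is one strongly connected component.

Yes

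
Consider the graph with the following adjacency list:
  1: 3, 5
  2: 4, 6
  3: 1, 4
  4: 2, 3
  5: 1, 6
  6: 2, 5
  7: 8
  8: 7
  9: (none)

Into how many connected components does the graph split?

9 is isolated — a component by itself.
Starting from 7 we can reach 7, 8. That is one component of size 2.
Starting from 1 we can reach 1, 2, 3, 4, 5, 6. That is one component of size 6.
Total: 3 components.

3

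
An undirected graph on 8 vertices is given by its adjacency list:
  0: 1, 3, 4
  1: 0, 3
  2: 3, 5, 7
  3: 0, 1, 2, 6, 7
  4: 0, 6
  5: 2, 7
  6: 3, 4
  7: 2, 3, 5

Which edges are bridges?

The edges on the cycle 3-1-0-3 are not bridges since each lies on that cycle.
Every edge lies on some cycle, so there are no bridges.

none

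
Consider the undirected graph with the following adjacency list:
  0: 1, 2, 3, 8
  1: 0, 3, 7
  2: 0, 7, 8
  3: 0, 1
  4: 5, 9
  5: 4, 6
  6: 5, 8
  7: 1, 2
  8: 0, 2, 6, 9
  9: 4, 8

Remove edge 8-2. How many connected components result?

1

8 and 2 are still connected via 8-0-2, so the component count stays at 1.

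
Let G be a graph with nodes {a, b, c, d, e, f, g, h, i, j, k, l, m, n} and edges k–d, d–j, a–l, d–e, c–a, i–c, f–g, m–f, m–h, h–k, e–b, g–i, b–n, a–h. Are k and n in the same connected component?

From k we can reach a, b, c, d, e, f, g, h, i, j, k, l, m, n, which includes n.

Yes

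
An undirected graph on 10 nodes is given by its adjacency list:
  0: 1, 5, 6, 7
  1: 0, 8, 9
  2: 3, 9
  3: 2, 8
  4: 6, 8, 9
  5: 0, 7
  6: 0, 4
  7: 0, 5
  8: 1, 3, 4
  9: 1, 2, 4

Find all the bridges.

The edges on the cycle 0-5-7-0 are not bridges since each lies on that cycle.
Every edge lies on some cycle, so there are no bridges.

none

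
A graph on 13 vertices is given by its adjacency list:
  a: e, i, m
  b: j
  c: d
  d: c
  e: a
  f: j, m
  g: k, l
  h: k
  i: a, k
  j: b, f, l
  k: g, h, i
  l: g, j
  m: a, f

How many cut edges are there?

The edges on the cycle l-g-k-i-a-m-f-j-l are not bridges since each lies on that cycle.
But removing d-c disconnects d from c; removing h-k disconnects h from k; removing e-a disconnects e from a; removing b-j disconnects b from j — these are bridges.
That makes 4 bridges.

4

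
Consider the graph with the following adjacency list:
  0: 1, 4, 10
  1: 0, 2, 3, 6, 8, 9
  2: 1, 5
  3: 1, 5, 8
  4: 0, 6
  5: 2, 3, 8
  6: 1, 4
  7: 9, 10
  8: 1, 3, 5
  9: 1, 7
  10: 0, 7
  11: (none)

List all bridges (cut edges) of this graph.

none

The edges on the cycle 1-6-4-0-1 are not bridges since each lies on that cycle.
Every edge lies on some cycle, so there are no bridges.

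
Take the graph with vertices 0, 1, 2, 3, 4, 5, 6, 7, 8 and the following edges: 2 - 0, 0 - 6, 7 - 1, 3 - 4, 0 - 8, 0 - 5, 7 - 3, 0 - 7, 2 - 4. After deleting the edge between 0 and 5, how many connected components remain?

2

Before removal there is 1 component.
0 - 5 is a bridge — removing it separates 0's side from 5's side.
After removal: 2 components.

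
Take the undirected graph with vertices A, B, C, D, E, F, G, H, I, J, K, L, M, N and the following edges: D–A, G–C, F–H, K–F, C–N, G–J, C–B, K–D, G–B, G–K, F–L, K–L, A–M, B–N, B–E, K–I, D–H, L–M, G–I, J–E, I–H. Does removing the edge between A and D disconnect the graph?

After removing A–D, the path A-M-L-K-D still connects them, so the edge is not a bridge.

No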